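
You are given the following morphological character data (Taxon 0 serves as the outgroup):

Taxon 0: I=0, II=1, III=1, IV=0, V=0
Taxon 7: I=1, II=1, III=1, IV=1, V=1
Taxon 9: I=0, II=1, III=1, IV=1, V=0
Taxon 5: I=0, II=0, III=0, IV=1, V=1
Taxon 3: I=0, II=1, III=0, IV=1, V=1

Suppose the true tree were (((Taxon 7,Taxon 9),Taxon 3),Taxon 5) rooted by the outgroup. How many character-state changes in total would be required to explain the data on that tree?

Map each character onto (((Taxon 7,Taxon 9),Taxon 3),Taxon 5) (rooted by Taxon 0) and count the minimum state changes it requires (Fitch parsimony):
I: 1; II: 1; III: 2; IV: 1; V: 2.
Total tree length = 7.

7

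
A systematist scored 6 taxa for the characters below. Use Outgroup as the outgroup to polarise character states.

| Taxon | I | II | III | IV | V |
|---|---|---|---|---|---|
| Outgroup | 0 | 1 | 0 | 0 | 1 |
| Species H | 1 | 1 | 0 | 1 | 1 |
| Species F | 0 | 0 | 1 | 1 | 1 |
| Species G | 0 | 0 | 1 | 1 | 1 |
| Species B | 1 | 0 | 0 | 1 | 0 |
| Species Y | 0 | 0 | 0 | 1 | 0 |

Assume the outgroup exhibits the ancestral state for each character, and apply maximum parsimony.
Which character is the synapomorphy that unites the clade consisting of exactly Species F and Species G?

III

Character polarity is set by the outgroup: the derived state is whichever differs from the outgroup's state, so for II, V the derived state is '0', and for the remaining characters it is '1'.
I groups Species B and Species H, which is incompatible with the clades supported by the remaining characters; treating it as convergent (homoplasy) costs fewer steps than any alternative tree.
II: derived state '0' in Species B, Species F, Species G, and Species Y only — synapomorphy for {Species B, Species F, Species G, Species Y}.
III (derived state '1') is shared by Species F and Species G — a synapomorphy uniting that clade.
All ingroup taxa share the derived state '1' for IV; it defines the ingroup but does not resolve relationships within it.
V (derived state '0') is shared by Species B and Species Y — a synapomorphy uniting that clade.
Most parsimonious ingroup topology: (Species H,((Species F,Species G),(Species B,Species Y))).
The clade {Species F, Species G} is supported by III: its derived state '1' occurs in exactly those taxa and in no other taxon (including the outgroup).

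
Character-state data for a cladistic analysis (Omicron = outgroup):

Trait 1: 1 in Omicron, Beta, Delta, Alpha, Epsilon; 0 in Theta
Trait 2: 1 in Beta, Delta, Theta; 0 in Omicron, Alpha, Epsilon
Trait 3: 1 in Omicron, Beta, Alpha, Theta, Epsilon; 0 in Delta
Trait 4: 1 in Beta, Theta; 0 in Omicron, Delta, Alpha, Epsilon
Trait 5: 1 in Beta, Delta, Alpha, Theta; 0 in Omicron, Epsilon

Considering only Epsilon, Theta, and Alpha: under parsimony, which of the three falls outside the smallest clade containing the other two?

Character polarity is set by the outgroup: the derived state is whichever differs from the outgroup's state, so for Trait 1, Trait 3 the derived state is '0', and for the remaining characters it is '1'.
Trait 1: derived state '0' in Theta only — an autapomorphy, so it tells us nothing about relationships among taxa.
Trait 2: derived state '1' in Beta, Delta, and Theta only — synapomorphy for {Beta, Delta, Theta}.
Trait 3 (derived state '0') is unique to Delta (autapomorphy; uninformative for grouping).
Trait 4 (derived state '1') is shared by Beta and Theta — a synapomorphy uniting that clade.
Trait 5 (derived state '1') is shared by Alpha, Beta, Delta, and Theta — a synapomorphy uniting that clade.
Most parsimonious ingroup topology: ((((Beta,Theta),Delta),Alpha),Epsilon).
Alpha and Theta share a more recent common ancestor with each other than either does with Epsilon, so Epsilon is the least closely related of the three.

Epsilon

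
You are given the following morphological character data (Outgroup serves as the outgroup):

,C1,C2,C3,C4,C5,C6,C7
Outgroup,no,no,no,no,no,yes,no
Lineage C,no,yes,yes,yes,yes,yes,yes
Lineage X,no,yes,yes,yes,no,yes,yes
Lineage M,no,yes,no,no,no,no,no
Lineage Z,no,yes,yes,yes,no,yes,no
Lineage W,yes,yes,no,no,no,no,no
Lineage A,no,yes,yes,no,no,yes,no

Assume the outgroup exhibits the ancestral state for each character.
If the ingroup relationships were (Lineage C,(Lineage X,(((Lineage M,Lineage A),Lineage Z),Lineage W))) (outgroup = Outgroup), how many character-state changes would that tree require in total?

13

Map each character onto (Lineage C,(Lineage X,(((Lineage M,Lineage A),Lineage Z),Lineage W))) (rooted by Outgroup) and count the minimum state changes it requires (Fitch parsimony):
C1: 1; C2: 1; C3: 3; C4: 3; C5: 1; C6: 2; C7: 2.
Total tree length = 13.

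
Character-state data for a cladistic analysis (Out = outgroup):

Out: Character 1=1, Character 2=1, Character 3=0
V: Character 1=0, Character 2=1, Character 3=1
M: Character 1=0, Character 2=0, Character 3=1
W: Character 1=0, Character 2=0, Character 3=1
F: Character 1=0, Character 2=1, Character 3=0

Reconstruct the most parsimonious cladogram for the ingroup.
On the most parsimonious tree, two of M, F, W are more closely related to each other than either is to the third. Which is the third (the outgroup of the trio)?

Character polarity is set by the outgroup: the derived state is whichever differs from the outgroup's state, so for Character 1, Character 2 the derived state is '0', and for the remaining characters it is '1'.
All ingroup taxa share the derived state '0' for Character 1; it defines the ingroup but does not resolve relationships within it.
Character 2 (derived state '0') is shared by M and W — a synapomorphy uniting that clade.
Character 3: derived state '1' in M, V, and W only — synapomorphy for {M, V, W}.
Most parsimonious ingroup topology: ((V,(M,W)),F).
M and W share a more recent common ancestor with each other than either does with F, so F is the least closely related of the three.

F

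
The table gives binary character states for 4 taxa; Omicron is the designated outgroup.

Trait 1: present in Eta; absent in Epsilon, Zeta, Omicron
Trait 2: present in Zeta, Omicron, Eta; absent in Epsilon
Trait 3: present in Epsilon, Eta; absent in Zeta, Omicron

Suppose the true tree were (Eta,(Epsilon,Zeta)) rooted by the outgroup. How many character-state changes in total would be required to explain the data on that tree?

Map each character onto (Eta,(Epsilon,Zeta)) (rooted by Omicron) and count the minimum state changes it requires (Fitch parsimony):
Trait 1: 1; Trait 2: 1; Trait 3: 2.
Total tree length = 4.

4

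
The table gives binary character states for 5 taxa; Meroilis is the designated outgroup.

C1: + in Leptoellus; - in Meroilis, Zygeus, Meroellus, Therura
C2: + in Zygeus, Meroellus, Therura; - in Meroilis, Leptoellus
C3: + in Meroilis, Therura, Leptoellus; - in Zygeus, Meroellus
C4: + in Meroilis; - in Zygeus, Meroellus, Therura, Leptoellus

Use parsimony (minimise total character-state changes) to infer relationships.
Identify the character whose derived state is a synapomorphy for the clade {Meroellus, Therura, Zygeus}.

C2

Character polarity is set by the outgroup: the derived state is whichever differs from the outgroup's state, so for C3, C4 the derived state is '-', and for the remaining characters it is '+'.
C1: derived state '+' in Leptoellus only — an autapomorphy, so it tells us nothing about relationships among taxa.
Only Meroellus, Therura, and Zygeus show the derived state '+' for C2, supporting them as a clade.
C3: derived state '-' in Meroellus and Zygeus only — synapomorphy for {Meroellus, Zygeus}.
All ingroup taxa share the derived state '-' for C4; it defines the ingroup but does not resolve relationships within it.
Most parsimonious ingroup topology: (((Zygeus,Meroellus),Therura),Leptoellus).
The clade {Meroellus, Therura, Zygeus} is supported by C2: its derived state '+' occurs in exactly those taxa and in no other taxon (including the outgroup).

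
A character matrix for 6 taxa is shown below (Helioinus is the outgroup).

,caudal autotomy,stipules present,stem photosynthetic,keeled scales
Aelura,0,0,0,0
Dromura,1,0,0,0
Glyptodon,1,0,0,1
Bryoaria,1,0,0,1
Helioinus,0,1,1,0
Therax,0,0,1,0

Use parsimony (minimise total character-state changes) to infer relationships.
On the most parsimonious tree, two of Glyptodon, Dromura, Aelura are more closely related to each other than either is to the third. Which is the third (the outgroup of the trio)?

Character polarity is set by the outgroup: the derived state is whichever differs from the outgroup's state, so for stipules present, stem photosynthetic the derived state is '0', and for the remaining characters it is '1'.
caudal autotomy (derived state '1') is shared by Bryoaria, Dromura, and Glyptodon — a synapomorphy uniting that clade.
stipules present (derived state '0') is shared by all ingroup taxa — unites the whole ingroup.
stem photosynthetic: derived state '0' in Aelura, Bryoaria, Dromura, and Glyptodon only — synapomorphy for {Aelura, Bryoaria, Dromura, Glyptodon}.
keeled scales (derived state '1') is shared by Bryoaria and Glyptodon — a synapomorphy uniting that clade.
Most parsimonious ingroup topology: ((((Glyptodon,Bryoaria),Dromura),Aelura),Therax).
Glyptodon and Dromura share a more recent common ancestor with each other than either does with Aelura, so Aelura is the least closely related of the three.

Aelura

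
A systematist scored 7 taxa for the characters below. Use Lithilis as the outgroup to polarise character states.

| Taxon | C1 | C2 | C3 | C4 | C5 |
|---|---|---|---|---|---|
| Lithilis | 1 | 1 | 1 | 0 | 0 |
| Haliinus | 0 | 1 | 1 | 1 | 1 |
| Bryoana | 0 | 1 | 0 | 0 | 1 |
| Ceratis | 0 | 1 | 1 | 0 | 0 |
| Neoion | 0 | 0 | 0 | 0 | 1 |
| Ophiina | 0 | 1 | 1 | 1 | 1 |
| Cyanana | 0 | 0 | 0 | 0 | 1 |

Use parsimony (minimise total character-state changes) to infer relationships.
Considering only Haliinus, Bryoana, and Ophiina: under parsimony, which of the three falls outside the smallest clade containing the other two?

Bryoana

Character polarity is set by the outgroup: the derived state is whichever differs from the outgroup's state, so for C1, C2, C3 the derived state is '0', and for the remaining characters it is '1'.
All ingroup taxa share the derived state '0' for C1; it defines the ingroup but does not resolve relationships within it.
Only Cyanana and Neoion show the derived state '0' for C2, supporting them as a clade.
C3: derived state '0' in Bryoana, Cyanana, and Neoion only — synapomorphy for {Bryoana, Cyanana, Neoion}.
C4: derived state '1' in Haliinus and Ophiina only — synapomorphy for {Haliinus, Ophiina}.
C5 (derived state '1') is shared by Bryoana, Cyanana, Haliinus, Neoion, and Ophiina — a synapomorphy uniting that clade.
Most parsimonious ingroup topology: (((Haliinus,Ophiina),(Bryoana,(Neoion,Cyanana))),Ceratis).
Ophiina and Haliinus share a more recent common ancestor with each other than either does with Bryoana, so Bryoana is the least closely related of the three.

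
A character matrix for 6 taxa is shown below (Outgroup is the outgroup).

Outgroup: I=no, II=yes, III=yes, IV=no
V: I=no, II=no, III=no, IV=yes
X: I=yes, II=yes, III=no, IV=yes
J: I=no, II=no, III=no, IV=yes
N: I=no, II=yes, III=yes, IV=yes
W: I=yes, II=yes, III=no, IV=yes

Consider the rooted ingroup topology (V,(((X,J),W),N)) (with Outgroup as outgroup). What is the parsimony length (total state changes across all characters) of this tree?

7

Map each character onto (V,(((X,J),W),N)) (rooted by Outgroup) and count the minimum state changes it requires (Fitch parsimony):
I: 2; II: 2; III: 2; IV: 1.
Total tree length = 7.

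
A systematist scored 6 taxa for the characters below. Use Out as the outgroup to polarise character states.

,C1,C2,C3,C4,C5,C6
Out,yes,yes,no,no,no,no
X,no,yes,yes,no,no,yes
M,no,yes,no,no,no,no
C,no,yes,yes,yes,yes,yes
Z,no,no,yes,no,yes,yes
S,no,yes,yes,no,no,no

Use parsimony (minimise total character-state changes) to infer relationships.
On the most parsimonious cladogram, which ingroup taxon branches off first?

Character polarity is set by the outgroup: the derived state is whichever differs from the outgroup's state, so for C1, C2 the derived state is 'no', and for the remaining characters it is 'yes'.
C1 (derived state 'no') is shared by all ingroup taxa — unites the whole ingroup.
C2 (derived state 'no') is unique to Z (autapomorphy; uninformative for grouping).
Only C, S, X, and Z show the derived state 'yes' for C3, supporting them as a clade.
C4: derived state 'yes' in C only — an autapomorphy, so it tells us nothing about relationships among taxa.
C5: derived state 'yes' in C and Z only — synapomorphy for {C, Z}.
C6 (derived state 'yes') is shared by C, X, and Z — a synapomorphy uniting that clade.
Most parsimonious ingroup topology: (((X,(C,Z)),S),M).
M is sister to the clade containing all other ingroup taxa, so it is the earliest-diverging (most basal) ingroup lineage.

M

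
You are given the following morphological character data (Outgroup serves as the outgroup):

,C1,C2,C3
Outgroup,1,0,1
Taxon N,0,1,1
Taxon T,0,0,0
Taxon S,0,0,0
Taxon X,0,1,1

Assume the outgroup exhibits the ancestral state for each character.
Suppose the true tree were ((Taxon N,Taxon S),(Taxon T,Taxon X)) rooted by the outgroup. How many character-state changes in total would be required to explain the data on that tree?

Map each character onto ((Taxon N,Taxon S),(Taxon T,Taxon X)) (rooted by Outgroup) and count the minimum state changes it requires (Fitch parsimony):
C1: 1; C2: 2; C3: 2.
Total tree length = 5.

5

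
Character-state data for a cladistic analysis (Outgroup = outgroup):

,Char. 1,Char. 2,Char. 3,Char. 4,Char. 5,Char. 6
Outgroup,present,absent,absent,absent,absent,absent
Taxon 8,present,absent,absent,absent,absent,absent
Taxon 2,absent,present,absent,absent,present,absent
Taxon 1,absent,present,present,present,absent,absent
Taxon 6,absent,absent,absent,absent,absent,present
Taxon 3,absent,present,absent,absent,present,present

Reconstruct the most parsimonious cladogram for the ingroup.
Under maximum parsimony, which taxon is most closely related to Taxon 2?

Taxon 3

Character polarity is set by the outgroup: the derived state is whichever differs from the outgroup's state, so for Char. 1 the derived state is 'absent', and for the remaining characters it is 'present'.
Char. 1: derived state 'absent' in Taxon 1, Taxon 2, Taxon 3, and Taxon 6 only — synapomorphy for {Taxon 1, Taxon 2, Taxon 3, Taxon 6}.
Only Taxon 1, Taxon 2, and Taxon 3 show the derived state 'present' for Char. 2, supporting them as a clade.
Char. 3 (derived state 'present') is unique to Taxon 1 (autapomorphy; uninformative for grouping).
Char. 4 (derived state 'present') is unique to Taxon 1 (autapomorphy; uninformative for grouping).
Char. 5 (derived state 'present') is shared by Taxon 2 and Taxon 3 — a synapomorphy uniting that clade.
Char. 6 (state 'present') occurs in Taxon 3 and Taxon 6 but conflicts with the nesting implied by the other characters — most parsimoniously interpreted as homoplasy.
Most parsimonious ingroup topology: (Taxon 8,(((Taxon 2,Taxon 3),Taxon 1),Taxon 6)).
Taxon 2 and Taxon 3 form a cherry on this tree, so they are sister taxa.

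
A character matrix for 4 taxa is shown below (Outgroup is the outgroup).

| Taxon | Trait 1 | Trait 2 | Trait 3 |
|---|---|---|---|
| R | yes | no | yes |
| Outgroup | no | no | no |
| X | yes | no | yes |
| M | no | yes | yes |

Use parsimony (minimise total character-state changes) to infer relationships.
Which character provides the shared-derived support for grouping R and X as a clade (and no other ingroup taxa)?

The outgroup has state 'no' for every character, so 'yes' is the derived state throughout.
Trait 1: derived state 'yes' in R and X only — synapomorphy for {R, X}.
Trait 2 (derived state 'yes') is unique to M (autapomorphy; uninformative for grouping).
All ingroup taxa share the derived state 'yes' for Trait 3; it defines the ingroup but does not resolve relationships within it.
Most parsimonious ingroup topology: (M,(R,X)).
The clade {R, X} is supported by Trait 1: its derived state 'yes' occurs in exactly those taxa and in no other taxon (including the outgroup).

Trait 1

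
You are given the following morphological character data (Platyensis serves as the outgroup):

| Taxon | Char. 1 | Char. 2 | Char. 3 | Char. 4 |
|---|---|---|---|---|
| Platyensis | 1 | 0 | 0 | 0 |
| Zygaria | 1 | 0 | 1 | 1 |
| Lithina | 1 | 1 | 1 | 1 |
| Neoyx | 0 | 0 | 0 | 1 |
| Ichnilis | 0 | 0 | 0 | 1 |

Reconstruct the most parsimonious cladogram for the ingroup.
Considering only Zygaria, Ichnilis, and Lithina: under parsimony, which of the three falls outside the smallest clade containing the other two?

Character polarity is set by the outgroup: the derived state is whichever differs from the outgroup's state, so for Char. 1 the derived state is '0', and for the remaining characters it is '1'.
Char. 1: derived state '0' in Ichnilis and Neoyx only — synapomorphy for {Ichnilis, Neoyx}.
Char. 2: derived state '1' in Lithina only — an autapomorphy, so it tells us nothing about relationships among taxa.
Char. 3: derived state '1' in Lithina and Zygaria only — synapomorphy for {Lithina, Zygaria}.
All ingroup taxa share the derived state '1' for Char. 4; it defines the ingroup but does not resolve relationships within it.
Most parsimonious ingroup topology: ((Zygaria,Lithina),(Neoyx,Ichnilis)).
Lithina and Zygaria share a more recent common ancestor with each other than either does with Ichnilis, so Ichnilis is the least closely related of the three.

Ichnilis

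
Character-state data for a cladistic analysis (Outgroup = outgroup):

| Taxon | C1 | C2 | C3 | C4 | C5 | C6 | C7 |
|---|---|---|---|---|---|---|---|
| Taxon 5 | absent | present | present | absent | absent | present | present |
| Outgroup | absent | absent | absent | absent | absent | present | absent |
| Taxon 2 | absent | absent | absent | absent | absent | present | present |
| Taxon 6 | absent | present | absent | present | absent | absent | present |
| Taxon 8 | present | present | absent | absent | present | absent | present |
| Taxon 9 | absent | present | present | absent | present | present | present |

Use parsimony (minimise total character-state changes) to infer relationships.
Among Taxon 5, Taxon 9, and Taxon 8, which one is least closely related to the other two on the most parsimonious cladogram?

Taxon 8

Character polarity is set by the outgroup: the derived state is whichever differs from the outgroup's state, so for C6 the derived state is 'absent', and for the remaining characters it is 'present'.
C1 (derived state 'present') is unique to Taxon 8 (autapomorphy; uninformative for grouping).
Only Taxon 5, Taxon 6, Taxon 8, and Taxon 9 show the derived state 'present' for C2, supporting them as a clade.
C3 (derived state 'present') is shared by Taxon 5 and Taxon 9 — a synapomorphy uniting that clade.
C4: derived state 'present' in Taxon 6 only — an autapomorphy, so it tells us nothing about relationships among taxa.
C5 (state 'present') occurs in Taxon 8 and Taxon 9 but conflicts with the nesting implied by the other characters — most parsimoniously interpreted as homoplasy.
C6 (derived state 'absent') is shared by Taxon 6 and Taxon 8 — a synapomorphy uniting that clade.
C7 (derived state 'present') is shared by all ingroup taxa — unites the whole ingroup.
Most parsimonious ingroup topology: (Taxon 2,((Taxon 9,Taxon 5),(Taxon 8,Taxon 6))).
Taxon 5 and Taxon 9 share a more recent common ancestor with each other than either does with Taxon 8, so Taxon 8 is the least closely related of the three.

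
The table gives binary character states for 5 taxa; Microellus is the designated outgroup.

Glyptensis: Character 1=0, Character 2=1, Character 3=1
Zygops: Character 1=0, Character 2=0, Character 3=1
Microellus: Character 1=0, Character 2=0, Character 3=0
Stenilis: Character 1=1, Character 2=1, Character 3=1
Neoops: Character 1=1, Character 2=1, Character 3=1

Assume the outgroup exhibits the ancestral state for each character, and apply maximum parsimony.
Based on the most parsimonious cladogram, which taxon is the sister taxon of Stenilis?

Neoops

The outgroup has state '0' for every character, so '1' is the derived state throughout.
Character 1 (derived state '1') is shared by Neoops and Stenilis — a synapomorphy uniting that clade.
Character 2: derived state '1' in Glyptensis, Neoops, and Stenilis only — synapomorphy for {Glyptensis, Neoops, Stenilis}.
All ingroup taxa share the derived state '1' for Character 3; it defines the ingroup but does not resolve relationships within it.
Most parsimonious ingroup topology: (Zygops,(Glyptensis,(Neoops,Stenilis))).
Stenilis and Neoops form a cherry on this tree, so they are sister taxa.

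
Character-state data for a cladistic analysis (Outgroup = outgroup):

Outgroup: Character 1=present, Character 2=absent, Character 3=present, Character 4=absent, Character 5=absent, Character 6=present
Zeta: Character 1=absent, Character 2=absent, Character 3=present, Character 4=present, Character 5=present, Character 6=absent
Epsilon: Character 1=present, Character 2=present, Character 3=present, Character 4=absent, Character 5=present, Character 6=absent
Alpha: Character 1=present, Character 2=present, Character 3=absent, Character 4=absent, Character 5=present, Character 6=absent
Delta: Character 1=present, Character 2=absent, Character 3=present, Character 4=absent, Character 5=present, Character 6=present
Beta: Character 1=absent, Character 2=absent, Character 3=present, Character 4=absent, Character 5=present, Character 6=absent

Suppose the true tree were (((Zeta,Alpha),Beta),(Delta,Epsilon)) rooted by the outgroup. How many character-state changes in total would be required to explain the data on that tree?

Map each character onto (((Zeta,Alpha),Beta),(Delta,Epsilon)) (rooted by Outgroup) and count the minimum state changes it requires (Fitch parsimony):
Character 1: 2; Character 2: 2; Character 3: 1; Character 4: 1; Character 5: 1; Character 6: 2.
Total tree length = 9.

9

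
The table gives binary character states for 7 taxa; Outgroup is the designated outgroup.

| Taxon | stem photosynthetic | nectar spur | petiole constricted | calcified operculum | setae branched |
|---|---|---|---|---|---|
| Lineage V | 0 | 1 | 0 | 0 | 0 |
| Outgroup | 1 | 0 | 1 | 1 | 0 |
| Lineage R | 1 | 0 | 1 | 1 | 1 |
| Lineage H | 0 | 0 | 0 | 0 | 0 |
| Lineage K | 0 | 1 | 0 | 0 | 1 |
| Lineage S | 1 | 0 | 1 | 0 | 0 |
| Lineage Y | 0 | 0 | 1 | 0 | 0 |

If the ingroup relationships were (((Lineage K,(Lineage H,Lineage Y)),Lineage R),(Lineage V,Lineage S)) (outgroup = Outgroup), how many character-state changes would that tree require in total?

11

Map each character onto (((Lineage K,(Lineage H,Lineage Y)),Lineage R),(Lineage V,Lineage S)) (rooted by Outgroup) and count the minimum state changes it requires (Fitch parsimony):
stem photosynthetic: 2; nectar spur: 2; petiole constricted: 3; calcified operculum: 2; setae branched: 2.
Total tree length = 11.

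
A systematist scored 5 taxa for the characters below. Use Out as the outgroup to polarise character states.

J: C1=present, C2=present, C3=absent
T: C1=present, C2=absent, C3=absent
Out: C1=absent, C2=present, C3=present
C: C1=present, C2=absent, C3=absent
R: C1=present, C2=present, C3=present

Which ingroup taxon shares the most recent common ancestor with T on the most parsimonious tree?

C

Character polarity is set by the outgroup: the derived state is whichever differs from the outgroup's state, so for C2, C3 the derived state is 'absent', and for the remaining characters it is 'present'.
C1 (derived state 'present') is shared by all ingroup taxa — unites the whole ingroup.
Only C and T show the derived state 'absent' for C2, supporting them as a clade.
C3 (derived state 'absent') is shared by C, J, and T — a synapomorphy uniting that clade.
Most parsimonious ingroup topology: ((J,(T,C)),R).
T and C form a cherry on this tree, so they are sister taxa.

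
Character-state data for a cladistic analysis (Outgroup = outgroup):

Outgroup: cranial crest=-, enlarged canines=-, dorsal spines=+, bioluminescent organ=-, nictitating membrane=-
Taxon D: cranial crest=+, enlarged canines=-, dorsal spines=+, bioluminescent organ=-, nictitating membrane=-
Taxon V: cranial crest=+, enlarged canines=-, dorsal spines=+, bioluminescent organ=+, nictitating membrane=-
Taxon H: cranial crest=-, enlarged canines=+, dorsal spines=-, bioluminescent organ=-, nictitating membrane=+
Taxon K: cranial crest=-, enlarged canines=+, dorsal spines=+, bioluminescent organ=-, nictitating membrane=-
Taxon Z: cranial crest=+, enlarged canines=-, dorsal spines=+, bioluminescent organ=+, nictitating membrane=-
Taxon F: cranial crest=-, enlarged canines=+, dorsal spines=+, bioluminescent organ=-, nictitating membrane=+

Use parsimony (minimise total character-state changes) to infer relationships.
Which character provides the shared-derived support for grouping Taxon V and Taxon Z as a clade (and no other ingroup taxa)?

Character polarity is set by the outgroup: the derived state is whichever differs from the outgroup's state, so for dorsal spines the derived state is '-', and for the remaining characters it is '+'.
cranial crest: derived state '+' in Taxon D, Taxon V, and Taxon Z only — synapomorphy for {Taxon D, Taxon V, Taxon Z}.
Only Taxon F, Taxon H, and Taxon K show the derived state '+' for enlarged canines, supporting them as a clade.
dorsal spines (derived state '-') is unique to Taxon H (autapomorphy; uninformative for grouping).
Only Taxon V and Taxon Z show the derived state '+' for bioluminescent organ, supporting them as a clade.
nictitating membrane: derived state '+' in Taxon F and Taxon H only — synapomorphy for {Taxon F, Taxon H}.
Most parsimonious ingroup topology: ((Taxon D,(Taxon V,Taxon Z)),((Taxon H,Taxon F),Taxon K)).
The clade {Taxon V, Taxon Z} is supported by bioluminescent organ: its derived state '+' occurs in exactly those taxa and in no other taxon (including the outgroup).

bioluminescent organ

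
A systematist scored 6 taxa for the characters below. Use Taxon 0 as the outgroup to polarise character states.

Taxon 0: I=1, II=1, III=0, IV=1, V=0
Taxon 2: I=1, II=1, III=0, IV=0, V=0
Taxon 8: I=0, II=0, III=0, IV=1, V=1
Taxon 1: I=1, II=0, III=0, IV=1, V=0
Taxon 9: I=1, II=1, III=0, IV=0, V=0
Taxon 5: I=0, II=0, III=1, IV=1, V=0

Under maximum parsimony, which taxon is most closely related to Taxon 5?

Taxon 8

Character polarity is set by the outgroup: the derived state is whichever differs from the outgroup's state, so for I, II, IV the derived state is '0', and for the remaining characters it is '1'.
Only Taxon 5 and Taxon 8 show the derived state '0' for I, supporting them as a clade.
II: derived state '0' in Taxon 1, Taxon 5, and Taxon 8 only — synapomorphy for {Taxon 1, Taxon 5, Taxon 8}.
III: derived state '1' in Taxon 5 only — an autapomorphy, so it tells us nothing about relationships among taxa.
IV (derived state '0') is shared by Taxon 2 and Taxon 9 — a synapomorphy uniting that clade.
V (derived state '1') is unique to Taxon 8 (autapomorphy; uninformative for grouping).
Most parsimonious ingroup topology: ((Taxon 2,Taxon 9),((Taxon 8,Taxon 5),Taxon 1)).
Taxon 5 and Taxon 8 form a cherry on this tree, so they are sister taxa.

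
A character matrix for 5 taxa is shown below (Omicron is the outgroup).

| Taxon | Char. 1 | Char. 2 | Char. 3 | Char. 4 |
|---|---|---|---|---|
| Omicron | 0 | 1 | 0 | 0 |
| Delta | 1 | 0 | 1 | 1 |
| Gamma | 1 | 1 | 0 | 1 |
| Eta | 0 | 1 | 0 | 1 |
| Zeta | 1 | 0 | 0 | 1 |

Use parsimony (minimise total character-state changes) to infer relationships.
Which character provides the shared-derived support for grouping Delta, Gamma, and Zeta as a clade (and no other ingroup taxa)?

Character polarity is set by the outgroup: the derived state is whichever differs from the outgroup's state, so for Char. 2 the derived state is '0', and for the remaining characters it is '1'.
Char. 1 (derived state '1') is shared by Delta, Gamma, and Zeta — a synapomorphy uniting that clade.
Char. 2 (derived state '0') is shared by Delta and Zeta — a synapomorphy uniting that clade.
Char. 3 (derived state '1') is unique to Delta (autapomorphy; uninformative for grouping).
Char. 4 (derived state '1') is shared by all ingroup taxa — unites the whole ingroup.
Most parsimonious ingroup topology: (((Delta,Zeta),Gamma),Eta).
The clade {Delta, Gamma, Zeta} is supported by Char. 1: its derived state '1' occurs in exactly those taxa and in no other taxon (including the outgroup).

Char. 1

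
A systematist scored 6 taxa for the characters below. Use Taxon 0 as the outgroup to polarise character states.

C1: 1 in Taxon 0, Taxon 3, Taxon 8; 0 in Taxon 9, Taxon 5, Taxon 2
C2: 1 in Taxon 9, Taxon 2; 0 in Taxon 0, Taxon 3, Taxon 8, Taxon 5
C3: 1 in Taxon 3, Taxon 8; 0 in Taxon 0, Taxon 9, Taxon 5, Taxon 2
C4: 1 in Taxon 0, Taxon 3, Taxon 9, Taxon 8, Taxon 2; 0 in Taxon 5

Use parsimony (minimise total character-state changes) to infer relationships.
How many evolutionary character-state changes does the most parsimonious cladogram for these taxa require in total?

4

Character polarity is set by the outgroup: the derived state is whichever differs from the outgroup's state, so for C1, C4 the derived state is '0', and for the remaining characters it is '1'.
C1 (derived state '0') is shared by Taxon 2, Taxon 5, and Taxon 9 — a synapomorphy uniting that clade.
C2: derived state '1' in Taxon 2 and Taxon 9 only — synapomorphy for {Taxon 2, Taxon 9}.
C3: derived state '1' in Taxon 3 and Taxon 8 only — synapomorphy for {Taxon 3, Taxon 8}.
C4 (derived state '0') is unique to Taxon 5 (autapomorphy; uninformative for grouping).
Most parsimonious ingroup topology: ((Taxon 3,Taxon 8),((Taxon 9,Taxon 2),Taxon 5)).
Changes per character on this tree: C1: 1; C2: 1; C3: 1; C4: 1.
Total = 4.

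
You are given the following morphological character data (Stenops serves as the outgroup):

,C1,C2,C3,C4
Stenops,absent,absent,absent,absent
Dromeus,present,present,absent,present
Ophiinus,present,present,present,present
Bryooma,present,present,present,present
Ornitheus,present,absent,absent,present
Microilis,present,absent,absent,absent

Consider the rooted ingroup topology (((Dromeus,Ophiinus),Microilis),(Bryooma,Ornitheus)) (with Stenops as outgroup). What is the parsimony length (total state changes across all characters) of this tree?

Map each character onto (((Dromeus,Ophiinus),Microilis),(Bryooma,Ornitheus)) (rooted by Stenops) and count the minimum state changes it requires (Fitch parsimony):
C1: 1; C2: 2; C3: 2; C4: 2.
Total tree length = 7.

7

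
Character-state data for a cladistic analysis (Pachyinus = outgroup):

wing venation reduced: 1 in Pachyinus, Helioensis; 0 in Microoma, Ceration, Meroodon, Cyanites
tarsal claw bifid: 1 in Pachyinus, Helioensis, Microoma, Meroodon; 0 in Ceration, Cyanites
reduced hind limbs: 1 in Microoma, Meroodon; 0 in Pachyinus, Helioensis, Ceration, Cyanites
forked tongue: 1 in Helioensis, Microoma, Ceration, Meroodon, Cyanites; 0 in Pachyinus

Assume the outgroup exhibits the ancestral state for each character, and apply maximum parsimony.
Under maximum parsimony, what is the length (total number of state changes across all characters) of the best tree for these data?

4

Character polarity is set by the outgroup: the derived state is whichever differs from the outgroup's state, so for wing venation reduced, tarsal claw bifid the derived state is '0', and for the remaining characters it is '1'.
Only Ceration, Cyanites, Meroodon, and Microoma show the derived state '0' for wing venation reduced, supporting them as a clade.
Only Ceration and Cyanites show the derived state '0' for tarsal claw bifid, supporting them as a clade.
reduced hind limbs: derived state '1' in Meroodon and Microoma only — synapomorphy for {Meroodon, Microoma}.
All ingroup taxa share the derived state '1' for forked tongue; it defines the ingroup but does not resolve relationships within it.
Most parsimonious ingroup topology: (Helioensis,((Microoma,Meroodon),(Ceration,Cyanites))).
Changes per character on this tree: wing venation reduced: 1; tarsal claw bifid: 1; reduced hind limbs: 1; forked tongue: 1.
Total = 4.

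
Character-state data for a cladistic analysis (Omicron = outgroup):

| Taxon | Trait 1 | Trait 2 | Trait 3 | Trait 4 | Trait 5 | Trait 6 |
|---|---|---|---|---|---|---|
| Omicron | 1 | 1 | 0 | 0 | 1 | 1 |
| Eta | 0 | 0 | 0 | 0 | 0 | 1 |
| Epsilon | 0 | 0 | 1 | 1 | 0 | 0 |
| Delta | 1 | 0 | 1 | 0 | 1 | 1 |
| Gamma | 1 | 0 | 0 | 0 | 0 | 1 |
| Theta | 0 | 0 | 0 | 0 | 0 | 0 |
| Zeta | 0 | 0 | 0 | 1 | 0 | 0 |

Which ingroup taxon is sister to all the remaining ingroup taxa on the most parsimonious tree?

Delta

Character polarity is set by the outgroup: the derived state is whichever differs from the outgroup's state, so for Trait 1, Trait 2, Trait 5, Trait 6 the derived state is '0', and for the remaining characters it is '1'.
Only Epsilon, Eta, Theta, and Zeta show the derived state '0' for Trait 1, supporting them as a clade.
All ingroup taxa share the derived state '0' for Trait 2; it defines the ingroup but does not resolve relationships within it.
Trait 3 groups Delta and Epsilon, which is incompatible with the clades supported by the remaining characters; treating it as convergent (homoplasy) costs fewer steps than any alternative tree.
Only Epsilon and Zeta show the derived state '1' for Trait 4, supporting them as a clade.
Only Epsilon, Eta, Gamma, Theta, and Zeta show the derived state '0' for Trait 5, supporting them as a clade.
Trait 6 (derived state '0') is shared by Epsilon, Theta, and Zeta — a synapomorphy uniting that clade.
Most parsimonious ingroup topology: (((Eta,((Epsilon,Zeta),Theta)),Gamma),Delta).
Delta is sister to the clade containing all other ingroup taxa, so it is the earliest-diverging (most basal) ingroup lineage.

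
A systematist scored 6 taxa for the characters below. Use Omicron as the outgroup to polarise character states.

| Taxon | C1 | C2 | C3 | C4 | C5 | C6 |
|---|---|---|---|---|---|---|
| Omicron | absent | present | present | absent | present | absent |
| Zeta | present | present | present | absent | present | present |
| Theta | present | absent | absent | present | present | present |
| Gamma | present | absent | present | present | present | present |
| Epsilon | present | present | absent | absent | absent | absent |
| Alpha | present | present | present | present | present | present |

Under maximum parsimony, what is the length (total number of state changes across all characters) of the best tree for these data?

7

Character polarity is set by the outgroup: the derived state is whichever differs from the outgroup's state, so for C2, C3, C5 the derived state is 'absent', and for the remaining characters it is 'present'.
C1 (derived state 'present') is shared by all ingroup taxa — unites the whole ingroup.
C2 (derived state 'absent') is shared by Gamma and Theta — a synapomorphy uniting that clade.
C3 groups Epsilon and Theta, which is incompatible with the clades supported by the remaining characters; treating it as convergent (homoplasy) costs fewer steps than any alternative tree.
C4: derived state 'present' in Alpha, Gamma, and Theta only — synapomorphy for {Alpha, Gamma, Theta}.
C5 (derived state 'absent') is unique to Epsilon (autapomorphy; uninformative for grouping).
C6 (derived state 'present') is shared by Alpha, Gamma, Theta, and Zeta — a synapomorphy uniting that clade.
Most parsimonious ingroup topology: ((Zeta,((Theta,Gamma),Alpha)),Epsilon).
Changes per character on this tree: C1: 1; C2: 1; C3: 2; C4: 1; C5: 1; C6: 1.
Total = 7.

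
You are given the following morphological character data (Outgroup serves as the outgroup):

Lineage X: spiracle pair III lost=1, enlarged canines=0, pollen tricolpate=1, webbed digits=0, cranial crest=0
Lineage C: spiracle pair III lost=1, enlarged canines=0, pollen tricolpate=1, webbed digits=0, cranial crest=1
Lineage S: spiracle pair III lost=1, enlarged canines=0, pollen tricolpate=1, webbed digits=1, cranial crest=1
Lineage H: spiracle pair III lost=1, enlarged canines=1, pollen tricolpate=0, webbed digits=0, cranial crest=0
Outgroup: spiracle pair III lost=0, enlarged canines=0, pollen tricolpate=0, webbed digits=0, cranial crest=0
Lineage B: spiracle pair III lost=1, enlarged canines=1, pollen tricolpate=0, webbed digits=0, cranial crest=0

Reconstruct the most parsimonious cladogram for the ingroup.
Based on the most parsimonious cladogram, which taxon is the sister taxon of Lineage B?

The outgroup has state '0' for every character, so '1' is the derived state throughout.
All ingroup taxa share the derived state '1' for spiracle pair III lost; it defines the ingroup but does not resolve relationships within it.
enlarged canines: derived state '1' in Lineage B and Lineage H only — synapomorphy for {Lineage B, Lineage H}.
Only Lineage C, Lineage S, and Lineage X show the derived state '1' for pollen tricolpate, supporting them as a clade.
webbed digits: derived state '1' in Lineage S only — an autapomorphy, so it tells us nothing about relationships among taxa.
Only Lineage C and Lineage S show the derived state '1' for cranial crest, supporting them as a clade.
Most parsimonious ingroup topology: (((Lineage C,Lineage S),Lineage X),(Lineage H,Lineage B)).
Lineage B and Lineage H form a cherry on this tree, so they are sister taxa.

Lineage H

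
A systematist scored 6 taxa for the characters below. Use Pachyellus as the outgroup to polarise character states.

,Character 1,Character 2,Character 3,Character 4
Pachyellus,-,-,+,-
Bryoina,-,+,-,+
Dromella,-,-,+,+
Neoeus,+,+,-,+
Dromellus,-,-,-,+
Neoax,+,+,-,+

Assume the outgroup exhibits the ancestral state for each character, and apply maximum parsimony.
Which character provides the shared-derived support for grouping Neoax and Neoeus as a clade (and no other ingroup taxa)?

Character polarity is set by the outgroup: the derived state is whichever differs from the outgroup's state, so for Character 3 the derived state is '-', and for the remaining characters it is '+'.
Character 1 (derived state '+') is shared by Neoax and Neoeus — a synapomorphy uniting that clade.
Character 2: derived state '+' in Bryoina, Neoax, and Neoeus only — synapomorphy for {Bryoina, Neoax, Neoeus}.
Character 3: derived state '-' in Bryoina, Dromellus, Neoax, and Neoeus only — synapomorphy for {Bryoina, Dromellus, Neoax, Neoeus}.
Character 4 (derived state '+') is shared by all ingroup taxa — unites the whole ingroup.
Most parsimonious ingroup topology: (((Bryoina,(Neoeus,Neoax)),Dromellus),Dromella).
The clade {Neoax, Neoeus} is supported by Character 1: its derived state '+' occurs in exactly those taxa and in no other taxon (including the outgroup).

Character 1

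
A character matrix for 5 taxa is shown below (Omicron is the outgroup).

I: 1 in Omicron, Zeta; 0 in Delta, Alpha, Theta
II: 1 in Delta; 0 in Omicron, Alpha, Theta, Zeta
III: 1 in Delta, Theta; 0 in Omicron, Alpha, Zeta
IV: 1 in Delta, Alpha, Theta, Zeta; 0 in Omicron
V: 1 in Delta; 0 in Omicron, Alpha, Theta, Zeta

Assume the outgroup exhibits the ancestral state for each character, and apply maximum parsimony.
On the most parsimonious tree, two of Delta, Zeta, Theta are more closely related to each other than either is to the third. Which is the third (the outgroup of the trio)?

Zeta

Character polarity is set by the outgroup: the derived state is whichever differs from the outgroup's state, so for I the derived state is '0', and for the remaining characters it is '1'.
I: derived state '0' in Alpha, Delta, and Theta only — synapomorphy for {Alpha, Delta, Theta}.
II: derived state '1' in Delta only — an autapomorphy, so it tells us nothing about relationships among taxa.
III (derived state '1') is shared by Delta and Theta — a synapomorphy uniting that clade.
All ingroup taxa share the derived state '1' for IV; it defines the ingroup but does not resolve relationships within it.
V: derived state '1' in Delta only — an autapomorphy, so it tells us nothing about relationships among taxa.
Most parsimonious ingroup topology: (((Delta,Theta),Alpha),Zeta).
Delta and Theta share a more recent common ancestor with each other than either does with Zeta, so Zeta is the least closely related of the three.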